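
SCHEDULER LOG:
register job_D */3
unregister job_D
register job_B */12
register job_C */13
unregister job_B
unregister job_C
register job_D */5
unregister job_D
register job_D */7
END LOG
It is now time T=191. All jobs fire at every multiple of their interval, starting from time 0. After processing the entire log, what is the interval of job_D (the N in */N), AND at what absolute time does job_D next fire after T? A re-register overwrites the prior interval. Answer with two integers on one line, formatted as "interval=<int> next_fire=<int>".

Op 1: register job_D */3 -> active={job_D:*/3}
Op 2: unregister job_D -> active={}
Op 3: register job_B */12 -> active={job_B:*/12}
Op 4: register job_C */13 -> active={job_B:*/12, job_C:*/13}
Op 5: unregister job_B -> active={job_C:*/13}
Op 6: unregister job_C -> active={}
Op 7: register job_D */5 -> active={job_D:*/5}
Op 8: unregister job_D -> active={}
Op 9: register job_D */7 -> active={job_D:*/7}
Final interval of job_D = 7
Next fire of job_D after T=191: (191//7+1)*7 = 196

Answer: interval=7 next_fire=196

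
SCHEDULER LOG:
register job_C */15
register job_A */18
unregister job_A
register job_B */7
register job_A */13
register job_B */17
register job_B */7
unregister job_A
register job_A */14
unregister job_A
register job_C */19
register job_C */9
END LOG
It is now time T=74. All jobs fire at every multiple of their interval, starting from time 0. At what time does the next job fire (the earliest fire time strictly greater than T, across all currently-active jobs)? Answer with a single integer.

Answer: 77

Derivation:
Op 1: register job_C */15 -> active={job_C:*/15}
Op 2: register job_A */18 -> active={job_A:*/18, job_C:*/15}
Op 3: unregister job_A -> active={job_C:*/15}
Op 4: register job_B */7 -> active={job_B:*/7, job_C:*/15}
Op 5: register job_A */13 -> active={job_A:*/13, job_B:*/7, job_C:*/15}
Op 6: register job_B */17 -> active={job_A:*/13, job_B:*/17, job_C:*/15}
Op 7: register job_B */7 -> active={job_A:*/13, job_B:*/7, job_C:*/15}
Op 8: unregister job_A -> active={job_B:*/7, job_C:*/15}
Op 9: register job_A */14 -> active={job_A:*/14, job_B:*/7, job_C:*/15}
Op 10: unregister job_A -> active={job_B:*/7, job_C:*/15}
Op 11: register job_C */19 -> active={job_B:*/7, job_C:*/19}
Op 12: register job_C */9 -> active={job_B:*/7, job_C:*/9}
  job_B: interval 7, next fire after T=74 is 77
  job_C: interval 9, next fire after T=74 is 81
Earliest fire time = 77 (job job_B)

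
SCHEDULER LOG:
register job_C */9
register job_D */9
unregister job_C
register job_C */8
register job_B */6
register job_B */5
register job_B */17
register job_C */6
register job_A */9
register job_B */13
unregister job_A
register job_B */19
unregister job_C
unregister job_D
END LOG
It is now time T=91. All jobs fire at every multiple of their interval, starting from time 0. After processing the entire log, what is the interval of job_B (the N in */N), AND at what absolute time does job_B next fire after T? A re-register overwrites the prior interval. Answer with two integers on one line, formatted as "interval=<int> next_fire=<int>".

Answer: interval=19 next_fire=95

Derivation:
Op 1: register job_C */9 -> active={job_C:*/9}
Op 2: register job_D */9 -> active={job_C:*/9, job_D:*/9}
Op 3: unregister job_C -> active={job_D:*/9}
Op 4: register job_C */8 -> active={job_C:*/8, job_D:*/9}
Op 5: register job_B */6 -> active={job_B:*/6, job_C:*/8, job_D:*/9}
Op 6: register job_B */5 -> active={job_B:*/5, job_C:*/8, job_D:*/9}
Op 7: register job_B */17 -> active={job_B:*/17, job_C:*/8, job_D:*/9}
Op 8: register job_C */6 -> active={job_B:*/17, job_C:*/6, job_D:*/9}
Op 9: register job_A */9 -> active={job_A:*/9, job_B:*/17, job_C:*/6, job_D:*/9}
Op 10: register job_B */13 -> active={job_A:*/9, job_B:*/13, job_C:*/6, job_D:*/9}
Op 11: unregister job_A -> active={job_B:*/13, job_C:*/6, job_D:*/9}
Op 12: register job_B */19 -> active={job_B:*/19, job_C:*/6, job_D:*/9}
Op 13: unregister job_C -> active={job_B:*/19, job_D:*/9}
Op 14: unregister job_D -> active={job_B:*/19}
Final interval of job_B = 19
Next fire of job_B after T=91: (91//19+1)*19 = 95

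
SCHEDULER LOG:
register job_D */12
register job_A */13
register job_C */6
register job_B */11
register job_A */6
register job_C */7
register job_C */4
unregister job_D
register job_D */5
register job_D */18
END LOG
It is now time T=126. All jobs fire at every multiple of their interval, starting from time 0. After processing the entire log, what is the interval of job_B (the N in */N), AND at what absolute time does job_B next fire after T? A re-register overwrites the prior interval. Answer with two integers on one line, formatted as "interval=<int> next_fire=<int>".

Answer: interval=11 next_fire=132

Derivation:
Op 1: register job_D */12 -> active={job_D:*/12}
Op 2: register job_A */13 -> active={job_A:*/13, job_D:*/12}
Op 3: register job_C */6 -> active={job_A:*/13, job_C:*/6, job_D:*/12}
Op 4: register job_B */11 -> active={job_A:*/13, job_B:*/11, job_C:*/6, job_D:*/12}
Op 5: register job_A */6 -> active={job_A:*/6, job_B:*/11, job_C:*/6, job_D:*/12}
Op 6: register job_C */7 -> active={job_A:*/6, job_B:*/11, job_C:*/7, job_D:*/12}
Op 7: register job_C */4 -> active={job_A:*/6, job_B:*/11, job_C:*/4, job_D:*/12}
Op 8: unregister job_D -> active={job_A:*/6, job_B:*/11, job_C:*/4}
Op 9: register job_D */5 -> active={job_A:*/6, job_B:*/11, job_C:*/4, job_D:*/5}
Op 10: register job_D */18 -> active={job_A:*/6, job_B:*/11, job_C:*/4, job_D:*/18}
Final interval of job_B = 11
Next fire of job_B after T=126: (126//11+1)*11 = 132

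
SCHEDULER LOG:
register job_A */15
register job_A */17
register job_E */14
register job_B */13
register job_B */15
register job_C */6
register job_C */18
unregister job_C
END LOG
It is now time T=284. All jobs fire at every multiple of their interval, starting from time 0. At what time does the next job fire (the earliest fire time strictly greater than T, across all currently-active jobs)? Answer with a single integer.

Answer: 285

Derivation:
Op 1: register job_A */15 -> active={job_A:*/15}
Op 2: register job_A */17 -> active={job_A:*/17}
Op 3: register job_E */14 -> active={job_A:*/17, job_E:*/14}
Op 4: register job_B */13 -> active={job_A:*/17, job_B:*/13, job_E:*/14}
Op 5: register job_B */15 -> active={job_A:*/17, job_B:*/15, job_E:*/14}
Op 6: register job_C */6 -> active={job_A:*/17, job_B:*/15, job_C:*/6, job_E:*/14}
Op 7: register job_C */18 -> active={job_A:*/17, job_B:*/15, job_C:*/18, job_E:*/14}
Op 8: unregister job_C -> active={job_A:*/17, job_B:*/15, job_E:*/14}
  job_A: interval 17, next fire after T=284 is 289
  job_B: interval 15, next fire after T=284 is 285
  job_E: interval 14, next fire after T=284 is 294
Earliest fire time = 285 (job job_B)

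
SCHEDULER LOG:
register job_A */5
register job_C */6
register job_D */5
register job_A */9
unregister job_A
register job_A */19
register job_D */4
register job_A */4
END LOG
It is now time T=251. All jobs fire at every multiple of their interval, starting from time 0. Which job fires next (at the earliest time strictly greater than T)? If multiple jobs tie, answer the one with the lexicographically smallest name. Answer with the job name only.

Op 1: register job_A */5 -> active={job_A:*/5}
Op 2: register job_C */6 -> active={job_A:*/5, job_C:*/6}
Op 3: register job_D */5 -> active={job_A:*/5, job_C:*/6, job_D:*/5}
Op 4: register job_A */9 -> active={job_A:*/9, job_C:*/6, job_D:*/5}
Op 5: unregister job_A -> active={job_C:*/6, job_D:*/5}
Op 6: register job_A */19 -> active={job_A:*/19, job_C:*/6, job_D:*/5}
Op 7: register job_D */4 -> active={job_A:*/19, job_C:*/6, job_D:*/4}
Op 8: register job_A */4 -> active={job_A:*/4, job_C:*/6, job_D:*/4}
  job_A: interval 4, next fire after T=251 is 252
  job_C: interval 6, next fire after T=251 is 252
  job_D: interval 4, next fire after T=251 is 252
Earliest = 252, winner (lex tiebreak) = job_A

Answer: job_A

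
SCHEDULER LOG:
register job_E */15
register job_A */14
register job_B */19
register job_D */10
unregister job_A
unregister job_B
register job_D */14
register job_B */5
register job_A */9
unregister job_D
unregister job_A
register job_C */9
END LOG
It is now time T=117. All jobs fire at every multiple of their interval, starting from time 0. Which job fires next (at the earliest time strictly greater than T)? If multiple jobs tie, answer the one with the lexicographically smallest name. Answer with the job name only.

Op 1: register job_E */15 -> active={job_E:*/15}
Op 2: register job_A */14 -> active={job_A:*/14, job_E:*/15}
Op 3: register job_B */19 -> active={job_A:*/14, job_B:*/19, job_E:*/15}
Op 4: register job_D */10 -> active={job_A:*/14, job_B:*/19, job_D:*/10, job_E:*/15}
Op 5: unregister job_A -> active={job_B:*/19, job_D:*/10, job_E:*/15}
Op 6: unregister job_B -> active={job_D:*/10, job_E:*/15}
Op 7: register job_D */14 -> active={job_D:*/14, job_E:*/15}
Op 8: register job_B */5 -> active={job_B:*/5, job_D:*/14, job_E:*/15}
Op 9: register job_A */9 -> active={job_A:*/9, job_B:*/5, job_D:*/14, job_E:*/15}
Op 10: unregister job_D -> active={job_A:*/9, job_B:*/5, job_E:*/15}
Op 11: unregister job_A -> active={job_B:*/5, job_E:*/15}
Op 12: register job_C */9 -> active={job_B:*/5, job_C:*/9, job_E:*/15}
  job_B: interval 5, next fire after T=117 is 120
  job_C: interval 9, next fire after T=117 is 126
  job_E: interval 15, next fire after T=117 is 120
Earliest = 120, winner (lex tiebreak) = job_B

Answer: job_B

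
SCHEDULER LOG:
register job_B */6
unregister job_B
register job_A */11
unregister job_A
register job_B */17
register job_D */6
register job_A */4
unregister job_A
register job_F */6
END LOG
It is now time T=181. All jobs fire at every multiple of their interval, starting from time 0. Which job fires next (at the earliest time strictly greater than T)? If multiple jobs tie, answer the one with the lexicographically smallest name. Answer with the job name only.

Op 1: register job_B */6 -> active={job_B:*/6}
Op 2: unregister job_B -> active={}
Op 3: register job_A */11 -> active={job_A:*/11}
Op 4: unregister job_A -> active={}
Op 5: register job_B */17 -> active={job_B:*/17}
Op 6: register job_D */6 -> active={job_B:*/17, job_D:*/6}
Op 7: register job_A */4 -> active={job_A:*/4, job_B:*/17, job_D:*/6}
Op 8: unregister job_A -> active={job_B:*/17, job_D:*/6}
Op 9: register job_F */6 -> active={job_B:*/17, job_D:*/6, job_F:*/6}
  job_B: interval 17, next fire after T=181 is 187
  job_D: interval 6, next fire after T=181 is 186
  job_F: interval 6, next fire after T=181 is 186
Earliest = 186, winner (lex tiebreak) = job_D

Answer: job_D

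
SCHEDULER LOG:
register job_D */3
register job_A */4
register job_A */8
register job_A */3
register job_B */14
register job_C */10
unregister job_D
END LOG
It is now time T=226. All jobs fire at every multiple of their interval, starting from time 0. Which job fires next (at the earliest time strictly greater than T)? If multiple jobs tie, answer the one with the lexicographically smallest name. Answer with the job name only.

Op 1: register job_D */3 -> active={job_D:*/3}
Op 2: register job_A */4 -> active={job_A:*/4, job_D:*/3}
Op 3: register job_A */8 -> active={job_A:*/8, job_D:*/3}
Op 4: register job_A */3 -> active={job_A:*/3, job_D:*/3}
Op 5: register job_B */14 -> active={job_A:*/3, job_B:*/14, job_D:*/3}
Op 6: register job_C */10 -> active={job_A:*/3, job_B:*/14, job_C:*/10, job_D:*/3}
Op 7: unregister job_D -> active={job_A:*/3, job_B:*/14, job_C:*/10}
  job_A: interval 3, next fire after T=226 is 228
  job_B: interval 14, next fire after T=226 is 238
  job_C: interval 10, next fire after T=226 is 230
Earliest = 228, winner (lex tiebreak) = job_A

Answer: job_A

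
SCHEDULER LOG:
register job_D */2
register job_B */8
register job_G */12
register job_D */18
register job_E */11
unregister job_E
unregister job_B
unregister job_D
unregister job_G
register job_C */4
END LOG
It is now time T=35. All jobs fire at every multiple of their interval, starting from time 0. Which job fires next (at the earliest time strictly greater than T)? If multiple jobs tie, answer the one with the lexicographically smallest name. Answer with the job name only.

Op 1: register job_D */2 -> active={job_D:*/2}
Op 2: register job_B */8 -> active={job_B:*/8, job_D:*/2}
Op 3: register job_G */12 -> active={job_B:*/8, job_D:*/2, job_G:*/12}
Op 4: register job_D */18 -> active={job_B:*/8, job_D:*/18, job_G:*/12}
Op 5: register job_E */11 -> active={job_B:*/8, job_D:*/18, job_E:*/11, job_G:*/12}
Op 6: unregister job_E -> active={job_B:*/8, job_D:*/18, job_G:*/12}
Op 7: unregister job_B -> active={job_D:*/18, job_G:*/12}
Op 8: unregister job_D -> active={job_G:*/12}
Op 9: unregister job_G -> active={}
Op 10: register job_C */4 -> active={job_C:*/4}
  job_C: interval 4, next fire after T=35 is 36
Earliest = 36, winner (lex tiebreak) = job_C

Answer: job_C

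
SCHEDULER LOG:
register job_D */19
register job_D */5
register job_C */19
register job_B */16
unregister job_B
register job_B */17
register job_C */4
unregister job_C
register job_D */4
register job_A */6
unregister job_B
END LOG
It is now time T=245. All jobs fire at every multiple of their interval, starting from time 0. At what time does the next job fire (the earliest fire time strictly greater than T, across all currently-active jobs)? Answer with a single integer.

Op 1: register job_D */19 -> active={job_D:*/19}
Op 2: register job_D */5 -> active={job_D:*/5}
Op 3: register job_C */19 -> active={job_C:*/19, job_D:*/5}
Op 4: register job_B */16 -> active={job_B:*/16, job_C:*/19, job_D:*/5}
Op 5: unregister job_B -> active={job_C:*/19, job_D:*/5}
Op 6: register job_B */17 -> active={job_B:*/17, job_C:*/19, job_D:*/5}
Op 7: register job_C */4 -> active={job_B:*/17, job_C:*/4, job_D:*/5}
Op 8: unregister job_C -> active={job_B:*/17, job_D:*/5}
Op 9: register job_D */4 -> active={job_B:*/17, job_D:*/4}
Op 10: register job_A */6 -> active={job_A:*/6, job_B:*/17, job_D:*/4}
Op 11: unregister job_B -> active={job_A:*/6, job_D:*/4}
  job_A: interval 6, next fire after T=245 is 246
  job_D: interval 4, next fire after T=245 is 248
Earliest fire time = 246 (job job_A)

Answer: 246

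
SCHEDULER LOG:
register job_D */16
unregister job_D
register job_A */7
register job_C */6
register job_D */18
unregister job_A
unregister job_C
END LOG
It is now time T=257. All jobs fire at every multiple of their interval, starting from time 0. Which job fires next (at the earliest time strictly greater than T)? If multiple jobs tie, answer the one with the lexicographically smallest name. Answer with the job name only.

Op 1: register job_D */16 -> active={job_D:*/16}
Op 2: unregister job_D -> active={}
Op 3: register job_A */7 -> active={job_A:*/7}
Op 4: register job_C */6 -> active={job_A:*/7, job_C:*/6}
Op 5: register job_D */18 -> active={job_A:*/7, job_C:*/6, job_D:*/18}
Op 6: unregister job_A -> active={job_C:*/6, job_D:*/18}
Op 7: unregister job_C -> active={job_D:*/18}
  job_D: interval 18, next fire after T=257 is 270
Earliest = 270, winner (lex tiebreak) = job_D

Answer: job_D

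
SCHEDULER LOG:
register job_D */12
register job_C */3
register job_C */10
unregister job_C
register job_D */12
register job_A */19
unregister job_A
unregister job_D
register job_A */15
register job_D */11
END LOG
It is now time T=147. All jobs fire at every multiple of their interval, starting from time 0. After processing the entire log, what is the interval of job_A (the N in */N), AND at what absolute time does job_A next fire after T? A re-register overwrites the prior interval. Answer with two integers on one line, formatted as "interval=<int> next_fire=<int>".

Op 1: register job_D */12 -> active={job_D:*/12}
Op 2: register job_C */3 -> active={job_C:*/3, job_D:*/12}
Op 3: register job_C */10 -> active={job_C:*/10, job_D:*/12}
Op 4: unregister job_C -> active={job_D:*/12}
Op 5: register job_D */12 -> active={job_D:*/12}
Op 6: register job_A */19 -> active={job_A:*/19, job_D:*/12}
Op 7: unregister job_A -> active={job_D:*/12}
Op 8: unregister job_D -> active={}
Op 9: register job_A */15 -> active={job_A:*/15}
Op 10: register job_D */11 -> active={job_A:*/15, job_D:*/11}
Final interval of job_A = 15
Next fire of job_A after T=147: (147//15+1)*15 = 150

Answer: interval=15 next_fire=150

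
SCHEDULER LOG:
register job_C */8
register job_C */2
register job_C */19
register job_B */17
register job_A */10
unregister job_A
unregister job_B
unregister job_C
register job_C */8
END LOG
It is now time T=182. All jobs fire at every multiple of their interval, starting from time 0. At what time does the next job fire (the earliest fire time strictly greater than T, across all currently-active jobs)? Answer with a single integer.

Answer: 184

Derivation:
Op 1: register job_C */8 -> active={job_C:*/8}
Op 2: register job_C */2 -> active={job_C:*/2}
Op 3: register job_C */19 -> active={job_C:*/19}
Op 4: register job_B */17 -> active={job_B:*/17, job_C:*/19}
Op 5: register job_A */10 -> active={job_A:*/10, job_B:*/17, job_C:*/19}
Op 6: unregister job_A -> active={job_B:*/17, job_C:*/19}
Op 7: unregister job_B -> active={job_C:*/19}
Op 8: unregister job_C -> active={}
Op 9: register job_C */8 -> active={job_C:*/8}
  job_C: interval 8, next fire after T=182 is 184
Earliest fire time = 184 (job job_C)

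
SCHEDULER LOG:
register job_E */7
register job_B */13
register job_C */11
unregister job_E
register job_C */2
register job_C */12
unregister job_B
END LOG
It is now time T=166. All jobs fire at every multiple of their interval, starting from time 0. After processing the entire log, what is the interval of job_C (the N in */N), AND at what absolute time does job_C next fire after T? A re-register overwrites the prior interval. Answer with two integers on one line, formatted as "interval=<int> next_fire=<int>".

Op 1: register job_E */7 -> active={job_E:*/7}
Op 2: register job_B */13 -> active={job_B:*/13, job_E:*/7}
Op 3: register job_C */11 -> active={job_B:*/13, job_C:*/11, job_E:*/7}
Op 4: unregister job_E -> active={job_B:*/13, job_C:*/11}
Op 5: register job_C */2 -> active={job_B:*/13, job_C:*/2}
Op 6: register job_C */12 -> active={job_B:*/13, job_C:*/12}
Op 7: unregister job_B -> active={job_C:*/12}
Final interval of job_C = 12
Next fire of job_C after T=166: (166//12+1)*12 = 168

Answer: interval=12 next_fire=168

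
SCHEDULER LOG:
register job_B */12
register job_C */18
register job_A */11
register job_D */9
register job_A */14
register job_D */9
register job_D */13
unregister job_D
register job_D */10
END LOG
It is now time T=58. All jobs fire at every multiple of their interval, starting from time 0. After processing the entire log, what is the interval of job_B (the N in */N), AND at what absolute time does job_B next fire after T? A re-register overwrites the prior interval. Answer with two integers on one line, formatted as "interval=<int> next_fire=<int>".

Answer: interval=12 next_fire=60

Derivation:
Op 1: register job_B */12 -> active={job_B:*/12}
Op 2: register job_C */18 -> active={job_B:*/12, job_C:*/18}
Op 3: register job_A */11 -> active={job_A:*/11, job_B:*/12, job_C:*/18}
Op 4: register job_D */9 -> active={job_A:*/11, job_B:*/12, job_C:*/18, job_D:*/9}
Op 5: register job_A */14 -> active={job_A:*/14, job_B:*/12, job_C:*/18, job_D:*/9}
Op 6: register job_D */9 -> active={job_A:*/14, job_B:*/12, job_C:*/18, job_D:*/9}
Op 7: register job_D */13 -> active={job_A:*/14, job_B:*/12, job_C:*/18, job_D:*/13}
Op 8: unregister job_D -> active={job_A:*/14, job_B:*/12, job_C:*/18}
Op 9: register job_D */10 -> active={job_A:*/14, job_B:*/12, job_C:*/18, job_D:*/10}
Final interval of job_B = 12
Next fire of job_B after T=58: (58//12+1)*12 = 60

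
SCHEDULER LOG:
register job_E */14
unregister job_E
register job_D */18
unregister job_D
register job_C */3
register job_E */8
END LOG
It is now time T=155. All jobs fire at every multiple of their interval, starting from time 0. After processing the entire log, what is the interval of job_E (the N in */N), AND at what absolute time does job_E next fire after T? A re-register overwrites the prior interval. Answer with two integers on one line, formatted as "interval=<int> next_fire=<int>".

Op 1: register job_E */14 -> active={job_E:*/14}
Op 2: unregister job_E -> active={}
Op 3: register job_D */18 -> active={job_D:*/18}
Op 4: unregister job_D -> active={}
Op 5: register job_C */3 -> active={job_C:*/3}
Op 6: register job_E */8 -> active={job_C:*/3, job_E:*/8}
Final interval of job_E = 8
Next fire of job_E after T=155: (155//8+1)*8 = 160

Answer: interval=8 next_fire=160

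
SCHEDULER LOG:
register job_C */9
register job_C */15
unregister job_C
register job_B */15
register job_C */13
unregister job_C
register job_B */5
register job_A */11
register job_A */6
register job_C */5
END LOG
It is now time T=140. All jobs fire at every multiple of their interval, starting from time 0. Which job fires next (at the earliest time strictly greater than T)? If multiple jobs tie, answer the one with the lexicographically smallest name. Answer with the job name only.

Answer: job_A

Derivation:
Op 1: register job_C */9 -> active={job_C:*/9}
Op 2: register job_C */15 -> active={job_C:*/15}
Op 3: unregister job_C -> active={}
Op 4: register job_B */15 -> active={job_B:*/15}
Op 5: register job_C */13 -> active={job_B:*/15, job_C:*/13}
Op 6: unregister job_C -> active={job_B:*/15}
Op 7: register job_B */5 -> active={job_B:*/5}
Op 8: register job_A */11 -> active={job_A:*/11, job_B:*/5}
Op 9: register job_A */6 -> active={job_A:*/6, job_B:*/5}
Op 10: register job_C */5 -> active={job_A:*/6, job_B:*/5, job_C:*/5}
  job_A: interval 6, next fire after T=140 is 144
  job_B: interval 5, next fire after T=140 is 145
  job_C: interval 5, next fire after T=140 is 145
Earliest = 144, winner (lex tiebreak) = job_A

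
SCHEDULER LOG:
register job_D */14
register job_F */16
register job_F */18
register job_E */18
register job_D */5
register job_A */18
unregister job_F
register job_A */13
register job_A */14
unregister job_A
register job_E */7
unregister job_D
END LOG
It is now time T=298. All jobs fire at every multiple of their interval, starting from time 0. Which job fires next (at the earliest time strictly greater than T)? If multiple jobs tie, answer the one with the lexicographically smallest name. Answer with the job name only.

Op 1: register job_D */14 -> active={job_D:*/14}
Op 2: register job_F */16 -> active={job_D:*/14, job_F:*/16}
Op 3: register job_F */18 -> active={job_D:*/14, job_F:*/18}
Op 4: register job_E */18 -> active={job_D:*/14, job_E:*/18, job_F:*/18}
Op 5: register job_D */5 -> active={job_D:*/5, job_E:*/18, job_F:*/18}
Op 6: register job_A */18 -> active={job_A:*/18, job_D:*/5, job_E:*/18, job_F:*/18}
Op 7: unregister job_F -> active={job_A:*/18, job_D:*/5, job_E:*/18}
Op 8: register job_A */13 -> active={job_A:*/13, job_D:*/5, job_E:*/18}
Op 9: register job_A */14 -> active={job_A:*/14, job_D:*/5, job_E:*/18}
Op 10: unregister job_A -> active={job_D:*/5, job_E:*/18}
Op 11: register job_E */7 -> active={job_D:*/5, job_E:*/7}
Op 12: unregister job_D -> active={job_E:*/7}
  job_E: interval 7, next fire after T=298 is 301
Earliest = 301, winner (lex tiebreak) = job_E

Answer: job_E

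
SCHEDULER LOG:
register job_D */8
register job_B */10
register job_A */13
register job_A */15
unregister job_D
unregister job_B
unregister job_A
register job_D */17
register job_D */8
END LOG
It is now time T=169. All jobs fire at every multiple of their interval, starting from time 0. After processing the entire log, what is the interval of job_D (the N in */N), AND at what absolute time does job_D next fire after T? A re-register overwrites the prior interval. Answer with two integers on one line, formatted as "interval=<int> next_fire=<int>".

Answer: interval=8 next_fire=176

Derivation:
Op 1: register job_D */8 -> active={job_D:*/8}
Op 2: register job_B */10 -> active={job_B:*/10, job_D:*/8}
Op 3: register job_A */13 -> active={job_A:*/13, job_B:*/10, job_D:*/8}
Op 4: register job_A */15 -> active={job_A:*/15, job_B:*/10, job_D:*/8}
Op 5: unregister job_D -> active={job_A:*/15, job_B:*/10}
Op 6: unregister job_B -> active={job_A:*/15}
Op 7: unregister job_A -> active={}
Op 8: register job_D */17 -> active={job_D:*/17}
Op 9: register job_D */8 -> active={job_D:*/8}
Final interval of job_D = 8
Next fire of job_D after T=169: (169//8+1)*8 = 176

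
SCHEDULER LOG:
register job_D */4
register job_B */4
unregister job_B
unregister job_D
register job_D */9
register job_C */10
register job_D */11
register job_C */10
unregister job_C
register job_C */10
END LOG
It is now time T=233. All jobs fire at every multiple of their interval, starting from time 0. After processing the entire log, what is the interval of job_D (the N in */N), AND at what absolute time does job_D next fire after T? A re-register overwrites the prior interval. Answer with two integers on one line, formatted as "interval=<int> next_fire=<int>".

Op 1: register job_D */4 -> active={job_D:*/4}
Op 2: register job_B */4 -> active={job_B:*/4, job_D:*/4}
Op 3: unregister job_B -> active={job_D:*/4}
Op 4: unregister job_D -> active={}
Op 5: register job_D */9 -> active={job_D:*/9}
Op 6: register job_C */10 -> active={job_C:*/10, job_D:*/9}
Op 7: register job_D */11 -> active={job_C:*/10, job_D:*/11}
Op 8: register job_C */10 -> active={job_C:*/10, job_D:*/11}
Op 9: unregister job_C -> active={job_D:*/11}
Op 10: register job_C */10 -> active={job_C:*/10, job_D:*/11}
Final interval of job_D = 11
Next fire of job_D after T=233: (233//11+1)*11 = 242

Answer: interval=11 next_fire=242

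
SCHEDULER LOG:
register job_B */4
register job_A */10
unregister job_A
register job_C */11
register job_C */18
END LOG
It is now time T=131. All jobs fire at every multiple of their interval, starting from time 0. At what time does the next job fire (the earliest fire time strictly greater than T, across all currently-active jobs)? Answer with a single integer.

Op 1: register job_B */4 -> active={job_B:*/4}
Op 2: register job_A */10 -> active={job_A:*/10, job_B:*/4}
Op 3: unregister job_A -> active={job_B:*/4}
Op 4: register job_C */11 -> active={job_B:*/4, job_C:*/11}
Op 5: register job_C */18 -> active={job_B:*/4, job_C:*/18}
  job_B: interval 4, next fire after T=131 is 132
  job_C: interval 18, next fire after T=131 is 144
Earliest fire time = 132 (job job_B)

Answer: 132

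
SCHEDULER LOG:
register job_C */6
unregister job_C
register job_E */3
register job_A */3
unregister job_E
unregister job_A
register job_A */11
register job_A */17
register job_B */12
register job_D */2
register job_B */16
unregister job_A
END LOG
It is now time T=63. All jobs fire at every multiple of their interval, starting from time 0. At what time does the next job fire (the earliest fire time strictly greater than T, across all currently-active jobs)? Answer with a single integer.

Op 1: register job_C */6 -> active={job_C:*/6}
Op 2: unregister job_C -> active={}
Op 3: register job_E */3 -> active={job_E:*/3}
Op 4: register job_A */3 -> active={job_A:*/3, job_E:*/3}
Op 5: unregister job_E -> active={job_A:*/3}
Op 6: unregister job_A -> active={}
Op 7: register job_A */11 -> active={job_A:*/11}
Op 8: register job_A */17 -> active={job_A:*/17}
Op 9: register job_B */12 -> active={job_A:*/17, job_B:*/12}
Op 10: register job_D */2 -> active={job_A:*/17, job_B:*/12, job_D:*/2}
Op 11: register job_B */16 -> active={job_A:*/17, job_B:*/16, job_D:*/2}
Op 12: unregister job_A -> active={job_B:*/16, job_D:*/2}
  job_B: interval 16, next fire after T=63 is 64
  job_D: interval 2, next fire after T=63 is 64
Earliest fire time = 64 (job job_B)

Answer: 64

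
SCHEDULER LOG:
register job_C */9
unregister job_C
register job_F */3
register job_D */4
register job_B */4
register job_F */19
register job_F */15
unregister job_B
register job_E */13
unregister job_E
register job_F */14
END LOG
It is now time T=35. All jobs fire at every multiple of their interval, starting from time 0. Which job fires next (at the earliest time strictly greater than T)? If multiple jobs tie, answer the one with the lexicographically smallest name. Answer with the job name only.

Answer: job_D

Derivation:
Op 1: register job_C */9 -> active={job_C:*/9}
Op 2: unregister job_C -> active={}
Op 3: register job_F */3 -> active={job_F:*/3}
Op 4: register job_D */4 -> active={job_D:*/4, job_F:*/3}
Op 5: register job_B */4 -> active={job_B:*/4, job_D:*/4, job_F:*/3}
Op 6: register job_F */19 -> active={job_B:*/4, job_D:*/4, job_F:*/19}
Op 7: register job_F */15 -> active={job_B:*/4, job_D:*/4, job_F:*/15}
Op 8: unregister job_B -> active={job_D:*/4, job_F:*/15}
Op 9: register job_E */13 -> active={job_D:*/4, job_E:*/13, job_F:*/15}
Op 10: unregister job_E -> active={job_D:*/4, job_F:*/15}
Op 11: register job_F */14 -> active={job_D:*/4, job_F:*/14}
  job_D: interval 4, next fire after T=35 is 36
  job_F: interval 14, next fire after T=35 is 42
Earliest = 36, winner (lex tiebreak) = job_D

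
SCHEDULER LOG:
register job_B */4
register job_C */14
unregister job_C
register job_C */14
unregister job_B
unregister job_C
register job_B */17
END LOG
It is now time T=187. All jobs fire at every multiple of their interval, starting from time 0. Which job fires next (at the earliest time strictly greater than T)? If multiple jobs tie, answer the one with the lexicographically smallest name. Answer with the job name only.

Answer: job_B

Derivation:
Op 1: register job_B */4 -> active={job_B:*/4}
Op 2: register job_C */14 -> active={job_B:*/4, job_C:*/14}
Op 3: unregister job_C -> active={job_B:*/4}
Op 4: register job_C */14 -> active={job_B:*/4, job_C:*/14}
Op 5: unregister job_B -> active={job_C:*/14}
Op 6: unregister job_C -> active={}
Op 7: register job_B */17 -> active={job_B:*/17}
  job_B: interval 17, next fire after T=187 is 204
Earliest = 204, winner (lex tiebreak) = job_B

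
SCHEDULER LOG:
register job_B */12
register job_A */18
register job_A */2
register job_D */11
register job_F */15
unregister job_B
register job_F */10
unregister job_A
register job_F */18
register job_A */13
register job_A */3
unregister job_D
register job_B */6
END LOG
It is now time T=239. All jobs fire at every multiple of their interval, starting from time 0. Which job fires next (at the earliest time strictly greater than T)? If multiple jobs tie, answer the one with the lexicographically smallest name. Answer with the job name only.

Answer: job_A

Derivation:
Op 1: register job_B */12 -> active={job_B:*/12}
Op 2: register job_A */18 -> active={job_A:*/18, job_B:*/12}
Op 3: register job_A */2 -> active={job_A:*/2, job_B:*/12}
Op 4: register job_D */11 -> active={job_A:*/2, job_B:*/12, job_D:*/11}
Op 5: register job_F */15 -> active={job_A:*/2, job_B:*/12, job_D:*/11, job_F:*/15}
Op 6: unregister job_B -> active={job_A:*/2, job_D:*/11, job_F:*/15}
Op 7: register job_F */10 -> active={job_A:*/2, job_D:*/11, job_F:*/10}
Op 8: unregister job_A -> active={job_D:*/11, job_F:*/10}
Op 9: register job_F */18 -> active={job_D:*/11, job_F:*/18}
Op 10: register job_A */13 -> active={job_A:*/13, job_D:*/11, job_F:*/18}
Op 11: register job_A */3 -> active={job_A:*/3, job_D:*/11, job_F:*/18}
Op 12: unregister job_D -> active={job_A:*/3, job_F:*/18}
Op 13: register job_B */6 -> active={job_A:*/3, job_B:*/6, job_F:*/18}
  job_A: interval 3, next fire after T=239 is 240
  job_B: interval 6, next fire after T=239 is 240
  job_F: interval 18, next fire after T=239 is 252
Earliest = 240, winner (lex tiebreak) = job_A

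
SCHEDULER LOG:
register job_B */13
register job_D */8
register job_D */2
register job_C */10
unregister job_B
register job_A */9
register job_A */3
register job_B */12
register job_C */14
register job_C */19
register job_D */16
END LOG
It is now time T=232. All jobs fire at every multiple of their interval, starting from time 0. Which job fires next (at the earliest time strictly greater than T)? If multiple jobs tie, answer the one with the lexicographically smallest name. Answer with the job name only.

Answer: job_A

Derivation:
Op 1: register job_B */13 -> active={job_B:*/13}
Op 2: register job_D */8 -> active={job_B:*/13, job_D:*/8}
Op 3: register job_D */2 -> active={job_B:*/13, job_D:*/2}
Op 4: register job_C */10 -> active={job_B:*/13, job_C:*/10, job_D:*/2}
Op 5: unregister job_B -> active={job_C:*/10, job_D:*/2}
Op 6: register job_A */9 -> active={job_A:*/9, job_C:*/10, job_D:*/2}
Op 7: register job_A */3 -> active={job_A:*/3, job_C:*/10, job_D:*/2}
Op 8: register job_B */12 -> active={job_A:*/3, job_B:*/12, job_C:*/10, job_D:*/2}
Op 9: register job_C */14 -> active={job_A:*/3, job_B:*/12, job_C:*/14, job_D:*/2}
Op 10: register job_C */19 -> active={job_A:*/3, job_B:*/12, job_C:*/19, job_D:*/2}
Op 11: register job_D */16 -> active={job_A:*/3, job_B:*/12, job_C:*/19, job_D:*/16}
  job_A: interval 3, next fire after T=232 is 234
  job_B: interval 12, next fire after T=232 is 240
  job_C: interval 19, next fire after T=232 is 247
  job_D: interval 16, next fire after T=232 is 240
Earliest = 234, winner (lex tiebreak) = job_A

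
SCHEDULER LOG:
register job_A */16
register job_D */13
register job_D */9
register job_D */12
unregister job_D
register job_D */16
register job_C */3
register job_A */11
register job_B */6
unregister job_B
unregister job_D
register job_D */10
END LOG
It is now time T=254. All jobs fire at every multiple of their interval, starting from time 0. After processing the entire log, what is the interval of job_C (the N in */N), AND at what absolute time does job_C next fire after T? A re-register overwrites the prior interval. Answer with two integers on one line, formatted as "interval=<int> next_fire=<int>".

Answer: interval=3 next_fire=255

Derivation:
Op 1: register job_A */16 -> active={job_A:*/16}
Op 2: register job_D */13 -> active={job_A:*/16, job_D:*/13}
Op 3: register job_D */9 -> active={job_A:*/16, job_D:*/9}
Op 4: register job_D */12 -> active={job_A:*/16, job_D:*/12}
Op 5: unregister job_D -> active={job_A:*/16}
Op 6: register job_D */16 -> active={job_A:*/16, job_D:*/16}
Op 7: register job_C */3 -> active={job_A:*/16, job_C:*/3, job_D:*/16}
Op 8: register job_A */11 -> active={job_A:*/11, job_C:*/3, job_D:*/16}
Op 9: register job_B */6 -> active={job_A:*/11, job_B:*/6, job_C:*/3, job_D:*/16}
Op 10: unregister job_B -> active={job_A:*/11, job_C:*/3, job_D:*/16}
Op 11: unregister job_D -> active={job_A:*/11, job_C:*/3}
Op 12: register job_D */10 -> active={job_A:*/11, job_C:*/3, job_D:*/10}
Final interval of job_C = 3
Next fire of job_C after T=254: (254//3+1)*3 = 255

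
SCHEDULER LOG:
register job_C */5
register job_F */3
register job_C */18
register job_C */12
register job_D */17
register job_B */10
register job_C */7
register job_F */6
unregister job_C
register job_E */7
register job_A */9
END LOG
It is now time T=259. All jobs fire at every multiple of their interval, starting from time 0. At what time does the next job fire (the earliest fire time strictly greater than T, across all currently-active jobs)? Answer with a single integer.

Op 1: register job_C */5 -> active={job_C:*/5}
Op 2: register job_F */3 -> active={job_C:*/5, job_F:*/3}
Op 3: register job_C */18 -> active={job_C:*/18, job_F:*/3}
Op 4: register job_C */12 -> active={job_C:*/12, job_F:*/3}
Op 5: register job_D */17 -> active={job_C:*/12, job_D:*/17, job_F:*/3}
Op 6: register job_B */10 -> active={job_B:*/10, job_C:*/12, job_D:*/17, job_F:*/3}
Op 7: register job_C */7 -> active={job_B:*/10, job_C:*/7, job_D:*/17, job_F:*/3}
Op 8: register job_F */6 -> active={job_B:*/10, job_C:*/7, job_D:*/17, job_F:*/6}
Op 9: unregister job_C -> active={job_B:*/10, job_D:*/17, job_F:*/6}
Op 10: register job_E */7 -> active={job_B:*/10, job_D:*/17, job_E:*/7, job_F:*/6}
Op 11: register job_A */9 -> active={job_A:*/9, job_B:*/10, job_D:*/17, job_E:*/7, job_F:*/6}
  job_A: interval 9, next fire after T=259 is 261
  job_B: interval 10, next fire after T=259 is 260
  job_D: interval 17, next fire after T=259 is 272
  job_E: interval 7, next fire after T=259 is 266
  job_F: interval 6, next fire after T=259 is 264
Earliest fire time = 260 (job job_B)

Answer: 260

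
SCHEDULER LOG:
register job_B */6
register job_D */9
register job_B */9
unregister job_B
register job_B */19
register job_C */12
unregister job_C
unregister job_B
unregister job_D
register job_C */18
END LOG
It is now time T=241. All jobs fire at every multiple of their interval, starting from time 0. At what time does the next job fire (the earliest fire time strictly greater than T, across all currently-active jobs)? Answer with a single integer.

Answer: 252

Derivation:
Op 1: register job_B */6 -> active={job_B:*/6}
Op 2: register job_D */9 -> active={job_B:*/6, job_D:*/9}
Op 3: register job_B */9 -> active={job_B:*/9, job_D:*/9}
Op 4: unregister job_B -> active={job_D:*/9}
Op 5: register job_B */19 -> active={job_B:*/19, job_D:*/9}
Op 6: register job_C */12 -> active={job_B:*/19, job_C:*/12, job_D:*/9}
Op 7: unregister job_C -> active={job_B:*/19, job_D:*/9}
Op 8: unregister job_B -> active={job_D:*/9}
Op 9: unregister job_D -> active={}
Op 10: register job_C */18 -> active={job_C:*/18}
  job_C: interval 18, next fire after T=241 is 252
Earliest fire time = 252 (job job_C)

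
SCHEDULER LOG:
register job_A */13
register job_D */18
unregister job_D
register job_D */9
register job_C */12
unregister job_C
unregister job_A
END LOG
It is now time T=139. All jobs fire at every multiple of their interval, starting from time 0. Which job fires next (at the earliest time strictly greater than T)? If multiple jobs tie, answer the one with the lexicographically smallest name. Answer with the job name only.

Op 1: register job_A */13 -> active={job_A:*/13}
Op 2: register job_D */18 -> active={job_A:*/13, job_D:*/18}
Op 3: unregister job_D -> active={job_A:*/13}
Op 4: register job_D */9 -> active={job_A:*/13, job_D:*/9}
Op 5: register job_C */12 -> active={job_A:*/13, job_C:*/12, job_D:*/9}
Op 6: unregister job_C -> active={job_A:*/13, job_D:*/9}
Op 7: unregister job_A -> active={job_D:*/9}
  job_D: interval 9, next fire after T=139 is 144
Earliest = 144, winner (lex tiebreak) = job_D

Answer: job_D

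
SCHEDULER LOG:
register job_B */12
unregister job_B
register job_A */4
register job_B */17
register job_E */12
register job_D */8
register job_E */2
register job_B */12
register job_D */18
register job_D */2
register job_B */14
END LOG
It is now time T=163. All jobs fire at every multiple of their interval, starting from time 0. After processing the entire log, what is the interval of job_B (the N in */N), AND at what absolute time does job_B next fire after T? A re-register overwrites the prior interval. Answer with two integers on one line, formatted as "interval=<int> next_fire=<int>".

Answer: interval=14 next_fire=168

Derivation:
Op 1: register job_B */12 -> active={job_B:*/12}
Op 2: unregister job_B -> active={}
Op 3: register job_A */4 -> active={job_A:*/4}
Op 4: register job_B */17 -> active={job_A:*/4, job_B:*/17}
Op 5: register job_E */12 -> active={job_A:*/4, job_B:*/17, job_E:*/12}
Op 6: register job_D */8 -> active={job_A:*/4, job_B:*/17, job_D:*/8, job_E:*/12}
Op 7: register job_E */2 -> active={job_A:*/4, job_B:*/17, job_D:*/8, job_E:*/2}
Op 8: register job_B */12 -> active={job_A:*/4, job_B:*/12, job_D:*/8, job_E:*/2}
Op 9: register job_D */18 -> active={job_A:*/4, job_B:*/12, job_D:*/18, job_E:*/2}
Op 10: register job_D */2 -> active={job_A:*/4, job_B:*/12, job_D:*/2, job_E:*/2}
Op 11: register job_B */14 -> active={job_A:*/4, job_B:*/14, job_D:*/2, job_E:*/2}
Final interval of job_B = 14
Next fire of job_B after T=163: (163//14+1)*14 = 168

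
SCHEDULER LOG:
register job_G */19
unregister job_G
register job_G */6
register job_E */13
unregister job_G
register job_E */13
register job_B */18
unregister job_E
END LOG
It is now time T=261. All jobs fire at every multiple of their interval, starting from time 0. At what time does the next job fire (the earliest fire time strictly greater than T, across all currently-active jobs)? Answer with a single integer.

Op 1: register job_G */19 -> active={job_G:*/19}
Op 2: unregister job_G -> active={}
Op 3: register job_G */6 -> active={job_G:*/6}
Op 4: register job_E */13 -> active={job_E:*/13, job_G:*/6}
Op 5: unregister job_G -> active={job_E:*/13}
Op 6: register job_E */13 -> active={job_E:*/13}
Op 7: register job_B */18 -> active={job_B:*/18, job_E:*/13}
Op 8: unregister job_E -> active={job_B:*/18}
  job_B: interval 18, next fire after T=261 is 270
Earliest fire time = 270 (job job_B)

Answer: 270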